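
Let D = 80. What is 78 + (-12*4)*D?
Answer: -3762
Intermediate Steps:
78 + (-12*4)*D = 78 - 12*4*80 = 78 - 48*80 = 78 - 3840 = -3762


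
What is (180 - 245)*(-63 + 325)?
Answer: -17030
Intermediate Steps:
(180 - 245)*(-63 + 325) = -65*262 = -17030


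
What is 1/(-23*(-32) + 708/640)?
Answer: 160/117937 ≈ 0.0013567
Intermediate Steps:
1/(-23*(-32) + 708/640) = 1/(736 + 708*(1/640)) = 1/(736 + 177/160) = 1/(117937/160) = 160/117937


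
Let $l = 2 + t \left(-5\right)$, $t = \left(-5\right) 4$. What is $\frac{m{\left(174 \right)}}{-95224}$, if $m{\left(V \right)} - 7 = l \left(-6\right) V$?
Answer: $\frac{106481}{95224} \approx 1.1182$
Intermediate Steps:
$t = -20$
$l = 102$ ($l = 2 - -100 = 2 + 100 = 102$)
$m{\left(V \right)} = 7 - 612 V$ ($m{\left(V \right)} = 7 + 102 \left(-6\right) V = 7 - 612 V$)
$\frac{m{\left(174 \right)}}{-95224} = \frac{7 - 106488}{-95224} = \left(7 - 106488\right) \left(- \frac{1}{95224}\right) = \left(-106481\right) \left(- \frac{1}{95224}\right) = \frac{106481}{95224}$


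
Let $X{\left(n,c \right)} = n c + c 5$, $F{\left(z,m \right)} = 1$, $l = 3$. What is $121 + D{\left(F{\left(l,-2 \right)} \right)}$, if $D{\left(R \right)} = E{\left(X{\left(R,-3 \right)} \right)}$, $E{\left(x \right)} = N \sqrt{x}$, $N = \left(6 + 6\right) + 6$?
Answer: $121 + 54 i \sqrt{2} \approx 121.0 + 76.368 i$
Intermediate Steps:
$N = 18$ ($N = 12 + 6 = 18$)
$X{\left(n,c \right)} = 5 c + c n$ ($X{\left(n,c \right)} = c n + 5 c = 5 c + c n$)
$E{\left(x \right)} = 18 \sqrt{x}$
$D{\left(R \right)} = 18 \sqrt{-15 - 3 R}$ ($D{\left(R \right)} = 18 \sqrt{- 3 \left(5 + R\right)} = 18 \sqrt{-15 - 3 R}$)
$121 + D{\left(F{\left(l,-2 \right)} \right)} = 121 + 18 \sqrt{-15 - 3} = 121 + 18 \sqrt{-18} = 121 + 18 \cdot 3 i \sqrt{2} = 121 + 54 i \sqrt{2}$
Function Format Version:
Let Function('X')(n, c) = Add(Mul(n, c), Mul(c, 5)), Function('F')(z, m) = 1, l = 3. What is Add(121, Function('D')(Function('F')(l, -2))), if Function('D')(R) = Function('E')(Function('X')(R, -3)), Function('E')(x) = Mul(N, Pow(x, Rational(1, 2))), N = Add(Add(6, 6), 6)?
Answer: Add(121, Mul(54, I, Pow(2, Rational(1, 2)))) ≈ Add(121.00, Mul(76.368, I))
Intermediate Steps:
N = 18 (N = Add(12, 6) = 18)
Function('X')(n, c) = Add(Mul(5, c), Mul(c, n)) (Function('X')(n, c) = Add(Mul(c, n), Mul(5, c)) = Add(Mul(5, c), Mul(c, n)))
Function('E')(x) = Mul(18, Pow(x, Rational(1, 2)))
Function('D')(R) = Mul(18, Pow(Add(-15, Mul(-3, R)), Rational(1, 2))) (Function('D')(R) = Mul(18, Pow(Mul(-3, Add(5, R)), Rational(1, 2))) = Mul(18, Pow(Add(-15, Mul(-3, R)), Rational(1, 2))))
Add(121, Function('D')(Function('F')(l, -2))) = Add(121, Mul(18, Pow(Add(-15, Mul(-3, 1)), Rational(1, 2)))) = Add(121, Mul(18, Pow(Add(-15, -3), Rational(1, 2)))) = Add(121, Mul(18, Pow(-18, Rational(1, 2)))) = Add(121, Mul(18, Mul(3, I, Pow(2, Rational(1, 2))))) = Add(121, Mul(54, I, Pow(2, Rational(1, 2))))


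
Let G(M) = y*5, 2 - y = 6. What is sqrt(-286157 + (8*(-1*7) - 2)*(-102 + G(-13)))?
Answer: 3*I*sqrt(31009) ≈ 528.28*I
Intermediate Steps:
y = -4 (y = 2 - 1*6 = 2 - 6 = -4)
G(M) = -20 (G(M) = -4*5 = -20)
sqrt(-286157 + (8*(-1*7) - 2)*(-102 + G(-13))) = sqrt(-286157 + (8*(-1*7) - 2)*(-102 - 20)) = sqrt(-286157 + (8*(-7) - 2)*(-122)) = sqrt(-286157 + (-56 - 2)*(-122)) = sqrt(-286157 - 58*(-122)) = sqrt(-286157 + 7076) = sqrt(-279081) = 3*I*sqrt(31009)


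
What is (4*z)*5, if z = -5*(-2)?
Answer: 200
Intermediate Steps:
z = 10
(4*z)*5 = (4*10)*5 = 40*5 = 200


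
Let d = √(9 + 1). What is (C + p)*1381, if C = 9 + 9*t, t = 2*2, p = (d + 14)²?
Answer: 346631 + 38668*√10 ≈ 4.6891e+5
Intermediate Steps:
d = √10 ≈ 3.1623
p = (14 + √10)² (p = (√10 + 14)² = (14 + √10)² ≈ 294.54)
t = 4
C = 45 (C = 9 + 9*4 = 9 + 36 = 45)
(C + p)*1381 = (45 + (14 + √10)²)*1381 = 62145 + 1381*(14 + √10)²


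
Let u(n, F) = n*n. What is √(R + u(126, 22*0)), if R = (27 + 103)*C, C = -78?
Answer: 2*√1434 ≈ 75.736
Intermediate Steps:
u(n, F) = n²
R = -10140 (R = (27 + 103)*(-78) = 130*(-78) = -10140)
√(R + u(126, 22*0)) = √(-10140 + 126²) = √(-10140 + 15876) = √5736 = 2*√1434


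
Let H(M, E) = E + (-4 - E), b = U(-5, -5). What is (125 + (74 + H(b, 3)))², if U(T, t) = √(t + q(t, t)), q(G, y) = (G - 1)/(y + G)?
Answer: 38025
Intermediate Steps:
q(G, y) = (-1 + G)/(G + y)
U(T, t) = √(t + (-1 + t)/(2*t)) (U(T, t) = √(t + (-1 + t)/(t + t)) = √(t + (-1 + t)/((2*t))) = √(t + (1/(2*t))*(-1 + t)) = √(t + (-1 + t)/(2*t)))
b = I*√110/5 (b = √(2 - 2/(-5) + 4*(-5))/2 = √(2 - 2*(-⅕) - 20)/2 = √(2 + ⅖ - 20)/2 = √(-88/5)/2 = (2*I*√110/5)/2 = I*√110/5 ≈ 2.0976*I)
H(M, E) = -4
(125 + (74 + H(b, 3)))² = (125 + (74 - 4))² = (125 + 70)² = 195² = 38025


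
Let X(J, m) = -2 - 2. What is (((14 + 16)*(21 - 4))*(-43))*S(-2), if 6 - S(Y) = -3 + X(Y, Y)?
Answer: -285090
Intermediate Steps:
X(J, m) = -4
S(Y) = 13 (S(Y) = 6 - (-3 - 4) = 6 - 1*(-7) = 6 + 7 = 13)
(((14 + 16)*(21 - 4))*(-43))*S(-2) = (((14 + 16)*(21 - 4))*(-43))*13 = ((30*17)*(-43))*13 = (510*(-43))*13 = -21930*13 = -285090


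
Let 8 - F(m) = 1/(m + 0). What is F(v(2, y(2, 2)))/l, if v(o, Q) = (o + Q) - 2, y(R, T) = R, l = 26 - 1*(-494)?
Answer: 3/208 ≈ 0.014423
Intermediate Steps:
l = 520 (l = 26 + 494 = 520)
v(o, Q) = -2 + Q + o (v(o, Q) = (Q + o) - 2 = -2 + Q + o)
F(m) = 8 - 1/m (F(m) = 8 - 1/(m + 0) = 8 - 1/m)
F(v(2, y(2, 2)))/l = (8 - 1/(-2 + 2 + 2))/520 = (8 - 1/2)*(1/520) = (15/2)*(1/520) = 3/208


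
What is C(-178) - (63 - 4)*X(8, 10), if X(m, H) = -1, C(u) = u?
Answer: -119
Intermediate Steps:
C(-178) - (63 - 4)*X(8, 10) = -178 - (63 - 4)*(-1) = -178 - 59*(-1) = -178 - 1*(-59) = -178 + 59 = -119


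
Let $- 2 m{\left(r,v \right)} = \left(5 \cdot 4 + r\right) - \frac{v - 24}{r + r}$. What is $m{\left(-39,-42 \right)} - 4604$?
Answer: $- \frac{59723}{13} \approx -4594.1$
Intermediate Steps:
$m{\left(r,v \right)} = -10 - \frac{r}{2} + \frac{-24 + v}{4 r}$ ($m{\left(r,v \right)} = - \frac{\left(5 \cdot 4 + r\right) - \frac{v - 24}{r + r}}{2} = - \frac{\left(20 + r\right) - \frac{-24 + v}{2 r}}{2} = - \frac{20 + r - \frac{-24 + v}{2 r}}{2} = -10 - \frac{r}{2} + \frac{-24 + v}{4 r}$)
$m{\left(-39,-42 \right)} - 4604 = \frac{-24 - 42 - - 78 \left(20 - 39\right)}{4 \left(-39\right)} - 4604 = \frac{1}{4} \left(- \frac{1}{39}\right) \left(-24 - 42 - \left(-78\right) \left(-19\right)\right) - 4604 = \frac{1}{4} \left(- \frac{1}{39}\right) \left(-24 - 42 - 1482\right) - 4604 = \frac{1}{4} \left(- \frac{1}{39}\right) \left(-1548\right) - 4604 = \frac{129}{13} - 4604 = - \frac{59723}{13}$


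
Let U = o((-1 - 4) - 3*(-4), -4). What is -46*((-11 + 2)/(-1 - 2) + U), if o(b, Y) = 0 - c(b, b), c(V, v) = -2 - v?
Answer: -552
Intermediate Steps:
o(b, Y) = 2 + b (o(b, Y) = 0 - (-2 - b) = 0 + (2 + b) = 2 + b)
U = 9 (U = 2 + ((-1 - 4) - 3*(-4)) = 2 + (-5 + 12) = 2 + 7 = 9)
-46*((-11 + 2)/(-1 - 2) + U) = -46*((-11 + 2)/(-1 - 2) + 9) = -46*(-9/(-3) + 9) = -46*(-9*(-⅓) + 9) = -46*(3 + 9) = -46*12 = -552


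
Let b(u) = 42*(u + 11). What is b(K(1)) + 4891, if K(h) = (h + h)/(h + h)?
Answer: 5395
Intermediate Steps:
K(h) = 1 (K(h) = (2*h)/((2*h)) = (2*h)*(1/(2*h)) = 1)
b(u) = 462 + 42*u (b(u) = 42*(11 + u) = 462 + 42*u)
b(K(1)) + 4891 = (462 + 42*1) + 4891 = (462 + 42) + 4891 = 504 + 4891 = 5395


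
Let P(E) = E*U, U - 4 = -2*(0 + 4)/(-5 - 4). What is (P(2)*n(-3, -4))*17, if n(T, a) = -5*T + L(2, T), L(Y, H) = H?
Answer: 5984/3 ≈ 1994.7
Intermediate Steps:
n(T, a) = -4*T (n(T, a) = -5*T + T = -4*T)
U = 44/9 (U = 4 - 2*(0 + 4)/(-5 - 4) = 4 - 8/(-9) = 4 - 8*(-1)/9 = 4 - 2*(-4/9) = 4 + 8/9 = 44/9 ≈ 4.8889)
P(E) = 44*E/9 (P(E) = E*(44/9) = 44*E/9)
(P(2)*n(-3, -4))*17 = (((44/9)*2)*(-4*(-3)))*17 = ((88/9)*12)*17 = (352/3)*17 = 5984/3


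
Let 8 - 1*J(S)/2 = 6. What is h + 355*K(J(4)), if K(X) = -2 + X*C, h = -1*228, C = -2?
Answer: -3778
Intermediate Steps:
J(S) = 4 (J(S) = 16 - 2*6 = 16 - 12 = 4)
h = -228
K(X) = -2 - 2*X (K(X) = -2 + X*(-2) = -2 - 2*X)
h + 355*K(J(4)) = -228 + 355*(-2 - 2*4) = -228 + 355*(-2 - 8) = -228 + 355*(-10) = -228 - 3550 = -3778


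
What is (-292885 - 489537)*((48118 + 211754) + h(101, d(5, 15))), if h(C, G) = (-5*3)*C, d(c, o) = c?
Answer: -202144200654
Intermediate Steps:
h(C, G) = -15*C
(-292885 - 489537)*((48118 + 211754) + h(101, d(5, 15))) = (-292885 - 489537)*((48118 + 211754) - 15*101) = -782422*(259872 - 1515) = -782422*258357 = -202144200654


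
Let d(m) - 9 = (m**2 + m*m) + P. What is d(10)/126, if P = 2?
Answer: 211/126 ≈ 1.6746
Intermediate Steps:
d(m) = 11 + 2*m**2 (d(m) = 9 + ((m**2 + m*m) + 2) = 9 + ((m**2 + m**2) + 2) = 9 + (2*m**2 + 2) = 9 + (2 + 2*m**2) = 11 + 2*m**2)
d(10)/126 = (11 + 2*10**2)/126 = (11 + 2*100)/126 = (11 + 200)/126 = (1/126)*211 = 211/126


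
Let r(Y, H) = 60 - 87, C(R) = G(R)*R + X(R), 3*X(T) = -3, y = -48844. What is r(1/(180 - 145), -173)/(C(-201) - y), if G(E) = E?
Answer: -3/9916 ≈ -0.00030254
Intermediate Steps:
X(T) = -1 (X(T) = (⅓)*(-3) = -1)
C(R) = -1 + R² (C(R) = R*R - 1 = R² - 1 = -1 + R²)
r(Y, H) = -27
r(1/(180 - 145), -173)/(C(-201) - y) = -27/((-1 + (-201)²) - 1*(-48844)) = -27/((-1 + 40401) + 48844) = -27/(40400 + 48844) = -27/89244 = -27*1/89244 = -3/9916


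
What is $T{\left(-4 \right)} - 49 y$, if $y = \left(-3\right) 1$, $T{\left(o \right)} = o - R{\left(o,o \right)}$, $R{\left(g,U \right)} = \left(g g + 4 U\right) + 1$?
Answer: $142$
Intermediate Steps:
$R{\left(g,U \right)} = 1 + g^{2} + 4 U$ ($R{\left(g,U \right)} = \left(g^{2} + 4 U\right) + 1 = 1 + g^{2} + 4 U$)
$T{\left(o \right)} = -1 - o^{2} - 3 o$ ($T{\left(o \right)} = o - \left(1 + o^{2} + 4 o\right) = -1 - o^{2} - 3 o$)
$y = -3$
$T{\left(-4 \right)} - 49 y = \left(-1 - \left(-4\right)^{2} - -12\right) - -147 = \left(-1 - 16 + 12\right) + 147 = -5 + 147 = 142$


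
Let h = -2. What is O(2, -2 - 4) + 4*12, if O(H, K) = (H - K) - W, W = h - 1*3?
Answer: 61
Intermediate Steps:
W = -5 (W = -2 - 1*3 = -2 - 3 = -5)
O(H, K) = 5 + H - K (O(H, K) = (H - K) - 1*(-5) = (H - K) + 5 = 5 + H - K)
O(2, -2 - 4) + 4*12 = (5 + 2 - (-2 - 4)) + 4*12 = (5 + 2 - 1*(-6)) + 48 = (5 + 2 + 6) + 48 = 13 + 48 = 61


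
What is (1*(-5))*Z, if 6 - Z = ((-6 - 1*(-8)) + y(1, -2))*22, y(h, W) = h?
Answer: 300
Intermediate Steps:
Z = -60 (Z = 6 - ((-6 - 1*(-8)) + 1)*22 = 6 - ((-6 + 8) + 1)*22 = 6 - (2 + 1)*22 = 6 - 3*22 = 6 - 1*66 = 6 - 66 = -60)
(1*(-5))*Z = (1*(-5))*(-60) = -5*(-60) = 300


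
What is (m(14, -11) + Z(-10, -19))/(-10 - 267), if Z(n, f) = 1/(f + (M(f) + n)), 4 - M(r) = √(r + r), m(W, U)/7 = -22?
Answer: 102127/183651 - I*√38/183651 ≈ 0.55609 - 3.3566e-5*I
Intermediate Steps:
m(W, U) = -154 (m(W, U) = 7*(-22) = -154)
M(r) = 4 - √2*√r (M(r) = 4 - √(r + r) = 4 - √(2*r) = 4 - √2*√r)
Z(n, f) = 1/(4 + f + n - √2*√f) (Z(n, f) = 1/(f + ((4 - √2*√f) + n)) = 1/(f + (4 + n - √2*√f)) = 1/(4 + f + n - √2*√f))
(m(14, -11) + Z(-10, -19))/(-10 - 267) = (-154 + 1/(4 - 19 - 10 - √2*√(-19)))/(-10 - 267) = (-154 + 1/(4 - 19 - 10 - √2*I*√19))/(-277) = (-154 + 1/(4 - 19 - 10 - I*√38))*(-1/277) = (-154 + 1/(-25 - I*√38))*(-1/277) = 154/277 - 1/(277*(-25 - I*√38))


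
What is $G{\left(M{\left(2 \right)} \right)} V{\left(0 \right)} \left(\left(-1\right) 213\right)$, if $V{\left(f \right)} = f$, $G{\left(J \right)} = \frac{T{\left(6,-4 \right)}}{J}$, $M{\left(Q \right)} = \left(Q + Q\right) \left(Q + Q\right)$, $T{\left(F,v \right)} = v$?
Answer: $0$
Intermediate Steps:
$M{\left(Q \right)} = 4 Q^{2}$ ($M{\left(Q \right)} = 2 Q 2 Q = 4 Q^{2}$)
$G{\left(J \right)} = - \frac{4}{J}$
$G{\left(M{\left(2 \right)} \right)} V{\left(0 \right)} \left(\left(-1\right) 213\right) = - \frac{4}{4 \cdot 2^{2}} \cdot 0 \left(\left(-1\right) 213\right) = - \frac{4}{4 \cdot 4} \cdot 0 \left(-213\right) = - \frac{4}{16} \cdot 0 \left(-213\right) = \left(-4\right) \frac{1}{16} \cdot 0 \left(-213\right) = \left(- \frac{1}{4}\right) 0 \left(-213\right) = 0 \left(-213\right) = 0$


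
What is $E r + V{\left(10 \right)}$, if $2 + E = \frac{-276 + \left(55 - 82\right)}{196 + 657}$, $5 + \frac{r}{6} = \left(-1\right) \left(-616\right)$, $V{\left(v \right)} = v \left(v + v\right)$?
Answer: $- \frac{7194394}{853} \approx -8434.2$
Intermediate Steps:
$V{\left(v \right)} = 2 v^{2}$ ($V{\left(v \right)} = v 2 v = 2 v^{2}$)
$r = 3666$ ($r = -30 + 6 \left(\left(-1\right) \left(-616\right)\right) = -30 + 6 \cdot 616 = -30 + 3696 = 3666$)
$E = - \frac{2009}{853}$ ($E = -2 + \frac{-276 + \left(55 - 82\right)}{196 + 657} = -2 + \frac{-276 + \left(55 - 82\right)}{853} = -2 + \left(-276 - 27\right) \frac{1}{853} = -2 - \frac{303}{853} = - \frac{2009}{853} \approx -2.3552$)
$E r + V{\left(10 \right)} = \left(- \frac{2009}{853}\right) 3666 + 2 \cdot 10^{2} = - \frac{7364994}{853} + 2 \cdot 100 = - \frac{7364994}{853} + 200 = - \frac{7194394}{853}$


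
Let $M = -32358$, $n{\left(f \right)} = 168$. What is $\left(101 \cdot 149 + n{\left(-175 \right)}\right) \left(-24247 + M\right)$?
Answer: $-861358285$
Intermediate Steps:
$\left(101 \cdot 149 + n{\left(-175 \right)}\right) \left(-24247 + M\right) = \left(101 \cdot 149 + 168\right) \left(-24247 - 32358\right) = \left(15049 + 168\right) \left(-56605\right) = 15217 \left(-56605\right) = -861358285$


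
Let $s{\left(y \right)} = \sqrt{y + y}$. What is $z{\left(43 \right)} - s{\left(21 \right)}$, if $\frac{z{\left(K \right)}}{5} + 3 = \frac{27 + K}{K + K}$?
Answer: $- \frac{470}{43} - \sqrt{42} \approx -17.411$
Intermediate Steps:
$s{\left(y \right)} = \sqrt{2} \sqrt{y}$ ($s{\left(y \right)} = \sqrt{2 y} = \sqrt{2} \sqrt{y}$)
$z{\left(K \right)} = -15 + \frac{5 \left(27 + K\right)}{2 K}$ ($z{\left(K \right)} = -15 + 5 \frac{27 + K}{K + K} = -15 + 5 \frac{27 + K}{2 K} = -15 + \frac{5 \left(27 + K\right)}{2 K}$)
$z{\left(43 \right)} - s{\left(21 \right)} = \frac{5 \left(27 - 215\right)}{2 \cdot 43} - \sqrt{2} \sqrt{21} = \frac{5}{2} \cdot \frac{1}{43} \left(27 - 215\right) - \sqrt{42} = \frac{5}{2} \cdot \frac{1}{43} \left(-188\right) - \sqrt{42} = - \frac{470}{43} - \sqrt{42}$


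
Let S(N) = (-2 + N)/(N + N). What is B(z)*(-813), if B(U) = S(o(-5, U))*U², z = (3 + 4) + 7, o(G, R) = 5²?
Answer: -1832502/25 ≈ -73300.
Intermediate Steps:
o(G, R) = 25
z = 14 (z = 7 + 7 = 14)
S(N) = (-2 + N)/(2*N) (S(N) = (-2 + N)/((2*N)) = (-2 + N)*(1/(2*N)) = (-2 + N)/(2*N))
B(U) = 23*U²/50 (B(U) = ((½)*(-2 + 25)/25)*U² = ((½)*(1/25)*23)*U² = 23*U²/50)
B(z)*(-813) = ((23/50)*14²)*(-813) = ((23/50)*196)*(-813) = (2254/25)*(-813) = -1832502/25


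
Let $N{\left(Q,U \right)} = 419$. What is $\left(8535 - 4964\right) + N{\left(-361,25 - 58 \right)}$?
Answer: $3990$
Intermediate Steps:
$\left(8535 - 4964\right) + N{\left(-361,25 - 58 \right)} = \left(8535 - 4964\right) + 419 = 3571 + 419 = 3990$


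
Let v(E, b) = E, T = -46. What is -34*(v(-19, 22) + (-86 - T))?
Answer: 2006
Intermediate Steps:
-34*(v(-19, 22) + (-86 - T)) = -34*(-19 + (-86 - 1*(-46))) = -34*(-19 + (-86 + 46)) = -34*(-19 - 40) = -34*(-59) = 2006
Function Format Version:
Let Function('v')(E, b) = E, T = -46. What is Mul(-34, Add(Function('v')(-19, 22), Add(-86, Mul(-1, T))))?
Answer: 2006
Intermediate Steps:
Mul(-34, Add(Function('v')(-19, 22), Add(-86, Mul(-1, T)))) = Mul(-34, Add(-19, Add(-86, Mul(-1, -46)))) = Mul(-34, Add(-19, Add(-86, 46))) = Mul(-34, Add(-19, -40)) = Mul(-34, -59) = 2006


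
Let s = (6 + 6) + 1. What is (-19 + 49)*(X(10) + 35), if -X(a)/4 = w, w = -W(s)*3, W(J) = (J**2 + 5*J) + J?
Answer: 89970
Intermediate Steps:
s = 13 (s = 12 + 1 = 13)
W(J) = J**2 + 6*J
w = -741 (w = -13*(6 + 13)*3 = -13*19*3 = -1*247*3 = -247*3 = -741)
X(a) = 2964 (X(a) = -4*(-741) = 2964)
(-19 + 49)*(X(10) + 35) = (-19 + 49)*(2964 + 35) = 30*2999 = 89970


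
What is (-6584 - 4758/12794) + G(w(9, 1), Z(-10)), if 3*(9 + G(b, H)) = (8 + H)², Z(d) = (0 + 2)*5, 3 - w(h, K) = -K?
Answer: -41486924/6397 ≈ -6485.4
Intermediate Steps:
w(h, K) = 3 + K (w(h, K) = 3 - (-1)*K = 3 + K)
Z(d) = 10 (Z(d) = 2*5 = 10)
G(b, H) = -9 + (8 + H)²/3
(-6584 - 4758/12794) + G(w(9, 1), Z(-10)) = (-6584 - 4758/12794) + (-9 + (8 + 10)²/3) = (-6584 - 4758*1/12794) + (-9 + (⅓)*18²) = (-6584 - 2379/6397) + (-9 + (⅓)*324) = -42120227/6397 + (-9 + 108) = -42120227/6397 + 99 = -41486924/6397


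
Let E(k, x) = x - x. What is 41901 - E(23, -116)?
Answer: 41901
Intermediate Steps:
E(k, x) = 0
41901 - E(23, -116) = 41901 - 1*0 = 41901 + 0 = 41901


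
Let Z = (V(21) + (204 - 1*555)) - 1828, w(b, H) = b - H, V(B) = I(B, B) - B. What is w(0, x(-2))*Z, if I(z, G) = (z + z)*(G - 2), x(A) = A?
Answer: -2804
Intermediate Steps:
I(z, G) = 2*z*(-2 + G) (I(z, G) = (2*z)*(-2 + G) = 2*z*(-2 + G))
V(B) = -B + 2*B*(-2 + B) (V(B) = 2*B*(-2 + B) - B = -B + 2*B*(-2 + B))
Z = -1402 (Z = (21*(-5 + 2*21) + (204 - 1*555)) - 1828 = (21*(-5 + 42) + (204 - 555)) - 1828 = (21*37 - 351) - 1828 = (777 - 351) - 1828 = 426 - 1828 = -1402)
w(0, x(-2))*Z = (0 - 1*(-2))*(-1402) = (0 + 2)*(-1402) = 2*(-1402) = -2804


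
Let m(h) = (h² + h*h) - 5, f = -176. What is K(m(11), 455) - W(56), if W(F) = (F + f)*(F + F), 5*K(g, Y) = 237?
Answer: 67437/5 ≈ 13487.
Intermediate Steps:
m(h) = -5 + 2*h² (m(h) = (h² + h²) - 5 = 2*h² - 5 = -5 + 2*h²)
K(g, Y) = 237/5 (K(g, Y) = (⅕)*237 = 237/5)
W(F) = 2*F*(-176 + F) (W(F) = (F - 176)*(F + F) = (-176 + F)*(2*F) = 2*F*(-176 + F))
K(m(11), 455) - W(56) = 237/5 - 2*56*(-176 + 56) = 237/5 - 2*56*(-120) = 237/5 - 1*(-13440) = 237/5 + 13440 = 67437/5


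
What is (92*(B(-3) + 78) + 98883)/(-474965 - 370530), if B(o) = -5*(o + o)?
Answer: -108819/845495 ≈ -0.12870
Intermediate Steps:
B(o) = -10*o
(92*(B(-3) + 78) + 98883)/(-474965 - 370530) = (92*(-10*(-3) + 78) + 98883)/(-474965 - 370530) = (92*(30 + 78) + 98883)/(-845495) = (92*108 + 98883)*(-1/845495) = (9936 + 98883)*(-1/845495) = 108819*(-1/845495) = -108819/845495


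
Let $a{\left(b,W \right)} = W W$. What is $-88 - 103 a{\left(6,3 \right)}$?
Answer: $-1015$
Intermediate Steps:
$a{\left(b,W \right)} = W^{2}$
$-88 - 103 a{\left(6,3 \right)} = -88 - 103 \cdot 3^{2} = -88 - 927 = -1015$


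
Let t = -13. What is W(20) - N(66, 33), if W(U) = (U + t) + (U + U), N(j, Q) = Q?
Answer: 14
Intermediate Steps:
W(U) = -13 + 3*U (W(U) = (U - 13) + (U + U) = (-13 + U) + 2*U = -13 + 3*U)
W(20) - N(66, 33) = (-13 + 3*20) - 1*33 = (-13 + 60) - 33 = 47 - 33 = 14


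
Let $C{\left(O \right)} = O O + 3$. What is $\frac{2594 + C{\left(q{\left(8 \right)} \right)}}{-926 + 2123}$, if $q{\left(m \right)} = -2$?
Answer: $\frac{289}{133} \approx 2.1729$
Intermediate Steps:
$C{\left(O \right)} = 3 + O^{2}$ ($C{\left(O \right)} = O^{2} + 3 = 3 + O^{2}$)
$\frac{2594 + C{\left(q{\left(8 \right)} \right)}}{-926 + 2123} = \frac{2594 + \left(3 + \left(-2\right)^{2}\right)}{-926 + 2123} = \frac{2594 + \left(3 + 4\right)}{1197} = \left(2594 + 7\right) \frac{1}{1197} = 2601 \cdot \frac{1}{1197} = \frac{289}{133}$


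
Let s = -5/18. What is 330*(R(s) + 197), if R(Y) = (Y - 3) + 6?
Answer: 197725/3 ≈ 65908.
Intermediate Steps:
s = -5/18 (s = -5*1/18 = -5/18 ≈ -0.27778)
R(Y) = 3 + Y (R(Y) = (-3 + Y) + 6 = 3 + Y)
330*(R(s) + 197) = 330*((3 - 5/18) + 197) = 330*(49/18 + 197) = 330*(3595/18) = 197725/3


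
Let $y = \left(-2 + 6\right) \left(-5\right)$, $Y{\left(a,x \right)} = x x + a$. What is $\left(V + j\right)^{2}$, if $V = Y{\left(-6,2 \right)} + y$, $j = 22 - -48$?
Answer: $2304$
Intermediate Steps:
$Y{\left(a,x \right)} = a + x^{2}$ ($Y{\left(a,x \right)} = x^{2} + a = a + x^{2}$)
$y = -20$ ($y = 4 \left(-5\right) = -20$)
$j = 70$ ($j = 22 + 48 = 70$)
$V = -22$ ($V = \left(-6 + 2^{2}\right) - 20 = \left(-6 + 4\right) - 20 = -2 - 20 = -22$)
$\left(V + j\right)^{2} = \left(-22 + 70\right)^{2} = 48^{2} = 2304$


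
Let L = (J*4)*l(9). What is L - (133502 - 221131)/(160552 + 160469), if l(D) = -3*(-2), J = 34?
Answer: 262040765/321021 ≈ 816.27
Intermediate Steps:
l(D) = 6
L = 816 (L = (34*4)*6 = 136*6 = 816)
L - (133502 - 221131)/(160552 + 160469) = 816 - (133502 - 221131)/(160552 + 160469) = 816 - (-87629)/321021 = 816 - 1*(-87629/321021) = 816 + 87629/321021 = 262040765/321021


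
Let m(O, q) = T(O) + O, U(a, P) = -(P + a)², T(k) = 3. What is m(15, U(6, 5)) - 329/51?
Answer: 589/51 ≈ 11.549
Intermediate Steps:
m(O, q) = 3 + O
m(15, U(6, 5)) - 329/51 = (3 + 15) - 329/51 = 18 - 329*1/51 = 18 - 329/51 = 589/51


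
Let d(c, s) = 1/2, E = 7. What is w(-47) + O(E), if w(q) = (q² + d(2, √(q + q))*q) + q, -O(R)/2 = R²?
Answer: 4081/2 ≈ 2040.5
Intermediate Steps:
d(c, s) = ½
O(R) = -2*R²
w(q) = q² + 3*q/2 (w(q) = (q² + q/2) + q = q² + 3*q/2)
w(-47) + O(E) = (½)*(-47)*(3 + 2*(-47)) - 2*7² = (½)*(-47)*(3 - 94) - 2*49 = (½)*(-47)*(-91) - 98 = 4277/2 - 98 = 4081/2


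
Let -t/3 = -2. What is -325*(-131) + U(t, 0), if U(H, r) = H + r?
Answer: 42581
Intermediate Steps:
t = 6 (t = -3*(-2) = 6)
-325*(-131) + U(t, 0) = -325*(-131) + (6 + 0) = 42575 + 6 = 42581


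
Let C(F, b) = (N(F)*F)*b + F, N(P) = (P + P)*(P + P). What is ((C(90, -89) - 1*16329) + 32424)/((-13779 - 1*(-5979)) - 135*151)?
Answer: 17300521/1879 ≈ 9207.3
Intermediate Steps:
N(P) = 4*P² (N(P) = (2*P)*(2*P) = 4*P²)
C(F, b) = F + 4*b*F³ (C(F, b) = ((4*F²)*F)*b + F = (4*F³)*b + F = 4*b*F³ + F = F + 4*b*F³)
((C(90, -89) - 1*16329) + 32424)/((-13779 - 1*(-5979)) - 135*151) = (((90 + 4*(-89)*90³) - 1*16329) + 32424)/((-13779 - 1*(-5979)) - 135*151) = (((90 + 4*(-89)*729000) - 16329) + 32424)/((-13779 + 5979) - 20385) = (((90 - 259524000) - 16329) + 32424)/(-7800 - 20385) = ((-259523910 - 16329) + 32424)/(-28185) = (-259540239 + 32424)*(-1/28185) = -259507815*(-1/28185) = 17300521/1879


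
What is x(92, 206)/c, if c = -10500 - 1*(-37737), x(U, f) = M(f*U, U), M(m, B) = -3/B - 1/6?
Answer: -55/7517412 ≈ -7.3163e-6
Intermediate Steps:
M(m, B) = -1/6 - 3/B (M(m, B) = -3/B - 1*1/6 = -3/B - 1/6 = -1/6 - 3/B)
x(U, f) = (-18 - U)/(6*U)
c = 27237 (c = -10500 + 37737 = 27237)
x(92, 206)/c = ((1/6)*(-18 - 1*92)/92)/27237 = ((1/6)*(1/92)*(-18 - 92))*(1/27237) = ((1/6)*(1/92)*(-110))*(1/27237) = -55/276*1/27237 = -55/7517412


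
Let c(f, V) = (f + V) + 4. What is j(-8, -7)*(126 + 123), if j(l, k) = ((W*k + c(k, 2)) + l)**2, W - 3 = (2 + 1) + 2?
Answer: 1052025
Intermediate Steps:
c(f, V) = 4 + V + f (c(f, V) = (V + f) + 4 = 4 + V + f)
W = 8 (W = 3 + ((2 + 1) + 2) = 3 + (3 + 2) = 3 + 5 = 8)
j(l, k) = (6 + l + 9*k)**2 (j(l, k) = ((8*k + (4 + 2 + k)) + l)**2 = ((8*k + (6 + k)) + l)**2 = ((6 + 9*k) + l)**2 = (6 + l + 9*k)**2)
j(-8, -7)*(126 + 123) = (6 - 8 + 9*(-7))**2*(126 + 123) = (6 - 8 - 63)**2*249 = (-65)**2*249 = 4225*249 = 1052025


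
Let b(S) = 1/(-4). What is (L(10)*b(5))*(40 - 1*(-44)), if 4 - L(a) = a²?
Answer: 2016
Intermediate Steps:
b(S) = -¼
L(a) = 4 - a²
(L(10)*b(5))*(40 - 1*(-44)) = ((4 - 1*10²)*(-¼))*(40 - 1*(-44)) = ((4 - 1*100)*(-¼))*(40 + 44) = ((4 - 100)*(-¼))*84 = -96*(-¼)*84 = 24*84 = 2016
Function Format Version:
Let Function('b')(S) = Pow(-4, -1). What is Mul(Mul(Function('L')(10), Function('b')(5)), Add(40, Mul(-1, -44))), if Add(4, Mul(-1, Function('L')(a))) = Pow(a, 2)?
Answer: 2016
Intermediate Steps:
Function('b')(S) = Rational(-1, 4)
Function('L')(a) = Add(4, Mul(-1, Pow(a, 2)))
Mul(Mul(Function('L')(10), Function('b')(5)), Add(40, Mul(-1, -44))) = Mul(Mul(Add(4, Mul(-1, Pow(10, 2))), Rational(-1, 4)), Add(40, Mul(-1, -44))) = Mul(Mul(Add(4, Mul(-1, 100)), Rational(-1, 4)), Add(40, 44)) = Mul(Mul(Add(4, -100), Rational(-1, 4)), 84) = Mul(Mul(-96, Rational(-1, 4)), 84) = Mul(24, 84) = 2016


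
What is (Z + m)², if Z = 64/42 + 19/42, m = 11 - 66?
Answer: 4959529/1764 ≈ 2811.5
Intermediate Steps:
m = -55
Z = 83/42 (Z = 64*(1/42) + 19*(1/42) = 32/21 + 19/42 = 83/42 ≈ 1.9762)
(Z + m)² = (83/42 - 55)² = (-2227/42)² = 4959529/1764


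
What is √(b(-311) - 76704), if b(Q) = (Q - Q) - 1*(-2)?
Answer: I*√76702 ≈ 276.95*I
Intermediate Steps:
b(Q) = 2 (b(Q) = 0 + 2 = 2)
√(b(-311) - 76704) = √(2 - 76704) = √(-76702) = I*√76702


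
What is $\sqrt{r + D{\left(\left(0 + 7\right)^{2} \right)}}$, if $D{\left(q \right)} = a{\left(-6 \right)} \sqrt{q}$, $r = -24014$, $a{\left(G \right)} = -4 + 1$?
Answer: $i \sqrt{24035} \approx 155.03 i$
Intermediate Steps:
$a{\left(G \right)} = -3$
$D{\left(q \right)} = - 3 \sqrt{q}$
$\sqrt{r + D{\left(\left(0 + 7\right)^{2} \right)}} = \sqrt{-24014 - 3 \sqrt{\left(0 + 7\right)^{2}}} = \sqrt{-24014 - 3 \sqrt{7^{2}}} = \sqrt{-24014 - 3 \sqrt{49}} = \sqrt{-24014 - 21} = \sqrt{-24035} = i \sqrt{24035}$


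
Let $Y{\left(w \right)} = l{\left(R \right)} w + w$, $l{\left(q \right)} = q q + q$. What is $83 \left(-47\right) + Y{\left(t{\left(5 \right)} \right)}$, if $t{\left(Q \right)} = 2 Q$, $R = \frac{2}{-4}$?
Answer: $- \frac{7787}{2} \approx -3893.5$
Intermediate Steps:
$R = - \frac{1}{2}$ ($R = 2 \left(- \frac{1}{4}\right) = - \frac{1}{2} \approx -0.5$)
$l{\left(q \right)} = q + q^{2}$ ($l{\left(q \right)} = q^{2} + q = q + q^{2}$)
$Y{\left(w \right)} = \frac{3 w}{4}$ ($Y{\left(w \right)} = - \frac{1 - \frac{1}{2}}{2} w + w = \left(- \frac{1}{2}\right) \frac{1}{2} w + w = - \frac{w}{4} + w = \frac{3 w}{4}$)
$83 \left(-47\right) + Y{\left(t{\left(5 \right)} \right)} = 83 \left(-47\right) + \frac{3 \cdot 2 \cdot 5}{4} = -3901 + \frac{3}{4} \cdot 10 = -3901 + \frac{15}{2} = - \frac{7787}{2}$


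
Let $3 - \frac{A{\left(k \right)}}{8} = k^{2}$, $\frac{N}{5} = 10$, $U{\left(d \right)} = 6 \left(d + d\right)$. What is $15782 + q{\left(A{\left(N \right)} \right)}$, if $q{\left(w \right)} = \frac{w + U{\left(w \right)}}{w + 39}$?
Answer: $\frac{314905422}{19937} \approx 15795.0$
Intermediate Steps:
$U{\left(d \right)} = 12 d$ ($U{\left(d \right)} = 6 \cdot 2 d = 12 d$)
$N = 50$ ($N = 5 \cdot 10 = 50$)
$A{\left(k \right)} = 24 - 8 k^{2}$
$q{\left(w \right)} = \frac{13 w}{39 + w}$ ($q{\left(w \right)} = \frac{w + 12 w}{w + 39} = \frac{13 w}{39 + w}$)
$15782 + q{\left(A{\left(N \right)} \right)} = 15782 + \frac{13 \left(24 - 8 \cdot 50^{2}\right)}{39 + \left(24 - 8 \cdot 50^{2}\right)} = 15782 + \frac{13 \left(24 - 20000\right)}{39 + \left(24 - 20000\right)} = 15782 + 13 \left(-19976\right) \frac{1}{39 - 19976} = 15782 + 13 \left(-19976\right) \frac{1}{-19937} = 15782 + 13 \left(-19976\right) \left(- \frac{1}{19937}\right) = 15782 + \frac{259688}{19937} = \frac{314905422}{19937}$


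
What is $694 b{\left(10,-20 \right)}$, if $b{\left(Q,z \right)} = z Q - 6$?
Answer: $-142964$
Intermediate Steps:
$b{\left(Q,z \right)} = -6 + Q z$ ($b{\left(Q,z \right)} = Q z - 6 = -6 + Q z$)
$694 b{\left(10,-20 \right)} = 694 \left(-6 + 10 \left(-20\right)\right) = 694 \left(-6 - 200\right) = 694 \left(-206\right) = -142964$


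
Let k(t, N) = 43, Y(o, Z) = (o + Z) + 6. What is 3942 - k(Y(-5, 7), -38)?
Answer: 3899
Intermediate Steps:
Y(o, Z) = 6 + Z + o (Y(o, Z) = (Z + o) + 6 = 6 + Z + o)
3942 - k(Y(-5, 7), -38) = 3942 - 1*43 = 3942 - 43 = 3899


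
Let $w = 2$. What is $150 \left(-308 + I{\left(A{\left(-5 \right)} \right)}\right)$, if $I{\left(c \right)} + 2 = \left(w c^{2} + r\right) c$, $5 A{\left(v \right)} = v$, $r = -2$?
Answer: $-46500$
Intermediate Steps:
$A{\left(v \right)} = \frac{v}{5}$
$I{\left(c \right)} = -2 + c \left(-2 + 2 c^{2}\right)$ ($I{\left(c \right)} = -2 + \left(2 c^{2} - 2\right) c = -2 + \left(-2 + 2 c^{2}\right) c = -2 + c \left(-2 + 2 c^{2}\right)$)
$150 \left(-308 + I{\left(A{\left(-5 \right)} \right)}\right) = 150 \left(-308 - \left(2 + 2 + 2 \cdot \frac{1}{5} \left(-5\right)\right)\right) = 150 \left(-308 - 2\right) = 150 \left(-310\right) = -46500$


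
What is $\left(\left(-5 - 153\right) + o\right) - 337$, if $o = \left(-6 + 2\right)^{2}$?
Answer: $-479$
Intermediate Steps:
$o = 16$ ($o = \left(-4\right)^{2} = 16$)
$\left(\left(-5 - 153\right) + o\right) - 337 = \left(\left(-5 - 153\right) + 16\right) - 337 = \left(-158 + 16\right) - 337 = -142 - 337 = -479$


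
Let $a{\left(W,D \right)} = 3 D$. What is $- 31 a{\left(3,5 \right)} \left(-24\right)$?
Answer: $11160$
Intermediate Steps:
$- 31 a{\left(3,5 \right)} \left(-24\right) = - 31 \cdot 3 \cdot 5 \left(-24\right) = \left(-31\right) 15 \left(-24\right) = \left(-465\right) \left(-24\right) = 11160$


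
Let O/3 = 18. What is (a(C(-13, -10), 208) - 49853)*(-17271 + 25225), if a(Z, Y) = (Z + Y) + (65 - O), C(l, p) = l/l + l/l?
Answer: -394772928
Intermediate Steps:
O = 54 (O = 3*18 = 54)
C(l, p) = 2 (C(l, p) = 1 + 1 = 2)
a(Z, Y) = 11 + Y + Z (a(Z, Y) = (Z + Y) + (65 - 1*54) = (Y + Z) + (65 - 54) = (Y + Z) + 11 = 11 + Y + Z)
(a(C(-13, -10), 208) - 49853)*(-17271 + 25225) = ((11 + 208 + 2) - 49853)*(-17271 + 25225) = (221 - 49853)*7954 = -49632*7954 = -394772928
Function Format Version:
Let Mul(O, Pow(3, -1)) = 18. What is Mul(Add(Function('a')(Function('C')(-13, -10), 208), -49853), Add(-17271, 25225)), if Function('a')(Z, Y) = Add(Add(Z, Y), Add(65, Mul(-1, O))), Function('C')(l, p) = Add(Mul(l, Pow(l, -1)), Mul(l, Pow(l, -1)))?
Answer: -394772928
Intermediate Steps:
O = 54 (O = Mul(3, 18) = 54)
Function('C')(l, p) = 2 (Function('C')(l, p) = Add(1, 1) = 2)
Function('a')(Z, Y) = Add(11, Y, Z) (Function('a')(Z, Y) = Add(Add(Z, Y), Add(65, Mul(-1, 54))) = Add(Add(Y, Z), Add(65, -54)) = Add(Add(Y, Z), 11) = Add(11, Y, Z))
Mul(Add(Function('a')(Function('C')(-13, -10), 208), -49853), Add(-17271, 25225)) = Mul(Add(Add(11, 208, 2), -49853), Add(-17271, 25225)) = Mul(Add(221, -49853), 7954) = Mul(-49632, 7954) = -394772928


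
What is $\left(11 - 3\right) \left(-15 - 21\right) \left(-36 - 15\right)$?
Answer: $14688$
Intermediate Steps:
$\left(11 - 3\right) \left(-15 - 21\right) \left(-36 - 15\right) = 8 \left(-36\right) \left(-51\right) = \left(-288\right) \left(-51\right) = 14688$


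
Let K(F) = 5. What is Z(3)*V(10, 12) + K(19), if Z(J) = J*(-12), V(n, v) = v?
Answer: -427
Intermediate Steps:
Z(J) = -12*J
Z(3)*V(10, 12) + K(19) = -12*3*12 + 5 = -36*12 + 5 = -432 + 5 = -427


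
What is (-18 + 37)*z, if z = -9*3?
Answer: -513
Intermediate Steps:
z = -27
(-18 + 37)*z = (-18 + 37)*(-27) = 19*(-27) = -513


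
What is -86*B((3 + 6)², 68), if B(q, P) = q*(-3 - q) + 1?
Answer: 585058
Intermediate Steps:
B(q, P) = 1 + q*(-3 - q)
-86*B((3 + 6)², 68) = -86*(1 - ((3 + 6)²)² - 3*(3 + 6)²) = -86*(1 - (9²)² - 3*9²) = -86*(1 - 1*81² - 3*81) = -86*(1 - 1*6561 - 243) = -86*(1 - 6561 - 243) = -86*(-6803) = 585058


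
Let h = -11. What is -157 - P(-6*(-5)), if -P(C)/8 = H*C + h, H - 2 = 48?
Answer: 11755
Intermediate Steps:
H = 50 (H = 2 + 48 = 50)
P(C) = 88 - 400*C (P(C) = -8*(50*C - 11) = -8*(-11 + 50*C) = 88 - 400*C)
-157 - P(-6*(-5)) = -157 - (88 - (-2400)*(-5)) = -157 - (88 - 400*30) = -157 - (88 - 12000) = -157 - 1*(-11912) = -157 + 11912 = 11755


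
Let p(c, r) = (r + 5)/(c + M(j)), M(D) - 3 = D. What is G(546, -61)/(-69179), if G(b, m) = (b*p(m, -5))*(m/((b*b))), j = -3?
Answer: 0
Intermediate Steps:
M(D) = 3 + D
p(c, r) = (5 + r)/c (p(c, r) = (r + 5)/(c + (3 - 3)) = (5 + r)/(c + 0) = (5 + r)/c)
G(b, m) = 0 (G(b, m) = (b*((5 - 5)/m))*(m/((b*b))) = (b*(0/m))*(m/(b²)) = (b*0)*(m/b²) = 0*(m/b²) = 0)
G(546, -61)/(-69179) = 0/(-69179) = 0*(-1/69179) = 0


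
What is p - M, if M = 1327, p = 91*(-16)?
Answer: -2783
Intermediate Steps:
p = -1456
p - M = -1456 - 1*1327 = -1456 - 1327 = -2783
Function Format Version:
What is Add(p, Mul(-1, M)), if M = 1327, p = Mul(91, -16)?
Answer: -2783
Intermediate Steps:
p = -1456
Add(p, Mul(-1, M)) = Add(-1456, Mul(-1, 1327)) = Add(-1456, -1327) = -2783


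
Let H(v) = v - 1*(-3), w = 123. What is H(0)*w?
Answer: 369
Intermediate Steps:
H(v) = 3 + v (H(v) = v + 3 = 3 + v)
H(0)*w = (3 + 0)*123 = 3*123 = 369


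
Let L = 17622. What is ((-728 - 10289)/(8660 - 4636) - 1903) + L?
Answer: 63242239/4024 ≈ 15716.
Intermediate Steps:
((-728 - 10289)/(8660 - 4636) - 1903) + L = ((-728 - 10289)/(8660 - 4636) - 1903) + 17622 = (-11017/4024 - 1903) + 17622 = -7668689/4024 + 17622 = 63242239/4024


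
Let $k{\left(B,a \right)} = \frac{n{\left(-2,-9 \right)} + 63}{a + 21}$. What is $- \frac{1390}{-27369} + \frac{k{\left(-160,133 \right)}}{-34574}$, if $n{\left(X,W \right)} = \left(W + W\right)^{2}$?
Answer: $\frac{7390318637}{145723394124} \approx 0.050715$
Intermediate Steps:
$n{\left(X,W \right)} = 4 W^{2}$ ($n{\left(X,W \right)} = \left(2 W\right)^{2} = 4 W^{2}$)
$k{\left(B,a \right)} = \frac{387}{21 + a}$ ($k{\left(B,a \right)} = \frac{4 \left(-9\right)^{2} + 63}{a + 21} = \frac{4 \cdot 81 + 63}{21 + a} = \frac{324 + 63}{21 + a} = \frac{387}{21 + a}$)
$- \frac{1390}{-27369} + \frac{k{\left(-160,133 \right)}}{-34574} = - \frac{1390}{-27369} + \frac{387 \frac{1}{21 + 133}}{-34574} = \left(-1390\right) \left(- \frac{1}{27369}\right) + \frac{387}{154} \left(- \frac{1}{34574}\right) = \frac{1390}{27369} + 387 \cdot \frac{1}{154} \left(- \frac{1}{34574}\right) = \frac{1390}{27369} + \frac{387}{154} \left(- \frac{1}{34574}\right) = \frac{1390}{27369} - \frac{387}{5324396} = \frac{7390318637}{145723394124}$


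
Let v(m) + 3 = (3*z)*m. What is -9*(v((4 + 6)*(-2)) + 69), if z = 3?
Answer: 1026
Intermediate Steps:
v(m) = -3 + 9*m (v(m) = -3 + (3*3)*m = -3 + 9*m)
-9*(v((4 + 6)*(-2)) + 69) = -9*((-3 + 9*((4 + 6)*(-2))) + 69) = -9*((-3 + 9*(10*(-2))) + 69) = -9*((-3 + 9*(-20)) + 69) = -9*((-3 - 180) + 69) = -9*(-183 + 69) = -9*(-114) = 1026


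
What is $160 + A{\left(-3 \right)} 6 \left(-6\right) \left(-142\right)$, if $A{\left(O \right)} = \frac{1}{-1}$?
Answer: $-4952$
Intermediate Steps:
$A{\left(O \right)} = -1$
$160 + A{\left(-3 \right)} 6 \left(-6\right) \left(-142\right) = 160 + \left(-1\right) 6 \left(-6\right) \left(-142\right) = 160 + \left(-6\right) \left(-6\right) \left(-142\right) = 160 + 36 \left(-142\right) = 160 - 5112 = -4952$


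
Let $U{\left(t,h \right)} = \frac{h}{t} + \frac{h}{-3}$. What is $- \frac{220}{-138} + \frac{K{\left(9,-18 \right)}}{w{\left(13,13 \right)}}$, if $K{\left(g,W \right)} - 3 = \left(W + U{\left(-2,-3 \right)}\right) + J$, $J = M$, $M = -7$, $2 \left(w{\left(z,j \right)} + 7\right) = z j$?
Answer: $\frac{14359}{10695} \approx 1.3426$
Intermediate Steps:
$w{\left(z,j \right)} = -7 + \frac{j z}{2}$ ($w{\left(z,j \right)} = -7 + \frac{z j}{2} = -7 + \frac{j z}{2}$)
$U{\left(t,h \right)} = - \frac{h}{3} + \frac{h}{t}$ ($U{\left(t,h \right)} = \frac{h}{t} + h \left(- \frac{1}{3}\right) = \frac{h}{t} - \frac{h}{3} = - \frac{h}{3} + \frac{h}{t}$)
$J = -7$
$K{\left(g,W \right)} = - \frac{3}{2} + W$ ($K{\left(g,W \right)} = 3 - \left(\frac{9}{2} - W\right) = 3 + \left(\left(W + \left(1 - - \frac{3}{2}\right)\right) - 7\right) = 3 + \left(\left(W + \left(1 + \frac{3}{2}\right)\right) - 7\right) = 3 + \left(\left(W + \frac{5}{2}\right) - 7\right) = 3 + \left(\left(\frac{5}{2} + W\right) - 7\right) = 3 + \left(- \frac{9}{2} + W\right) = - \frac{3}{2} + W$)
$- \frac{220}{-138} + \frac{K{\left(9,-18 \right)}}{w{\left(13,13 \right)}} = - \frac{220}{-138} + \frac{- \frac{3}{2} - 18}{-7 + \frac{1}{2} \cdot 13 \cdot 13} = \left(-220\right) \left(- \frac{1}{138}\right) - \frac{39}{2 \left(-7 + \frac{169}{2}\right)} = \frac{110}{69} - \frac{39}{2 \cdot \frac{155}{2}} = \frac{110}{69} - \frac{39}{155} = \frac{14359}{10695}$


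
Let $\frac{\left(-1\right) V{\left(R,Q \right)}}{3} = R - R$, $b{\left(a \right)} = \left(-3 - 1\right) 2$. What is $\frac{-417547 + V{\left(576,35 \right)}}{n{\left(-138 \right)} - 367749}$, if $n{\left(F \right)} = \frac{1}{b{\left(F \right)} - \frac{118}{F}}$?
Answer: $\frac{205850671}{181300326} \approx 1.1354$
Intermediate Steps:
$b{\left(a \right)} = -8$ ($b{\left(a \right)} = \left(-4\right) 2 = -8$)
$V{\left(R,Q \right)} = 0$ ($V{\left(R,Q \right)} = - 3 \left(R - R\right) = \left(-3\right) 0 = 0$)
$n{\left(F \right)} = \frac{1}{-8 - \frac{118}{F}}$
$\frac{-417547 + V{\left(576,35 \right)}}{n{\left(-138 \right)} - 367749} = \frac{-417547 + 0}{\frac{1}{2} \left(-138\right) \frac{1}{-59 - -552} - 367749} = - \frac{417547}{\frac{1}{2} \left(-138\right) \frac{1}{-59 + 552} - 367749} = - \frac{417547}{\frac{1}{2} \left(-138\right) \frac{1}{493} - 367749} = - \frac{417547}{- \frac{69}{493} - 367749} = - \frac{417547}{- \frac{181300326}{493}} = \left(-417547\right) \left(- \frac{493}{181300326}\right) = \frac{205850671}{181300326}$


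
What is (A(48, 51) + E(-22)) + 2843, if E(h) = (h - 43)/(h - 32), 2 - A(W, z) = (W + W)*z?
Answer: -110689/54 ≈ -2049.8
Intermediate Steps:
A(W, z) = 2 - 2*W*z (A(W, z) = 2 - (W + W)*z = 2 - 2*W*z)
E(h) = (-43 + h)/(-32 + h)
(A(48, 51) + E(-22)) + 2843 = ((2 - 2*48*51) + (-43 - 22)/(-32 - 22)) + 2843 = ((2 - 4896) - 65/(-54)) + 2843 = (-4894 - 1/54*(-65)) + 2843 = (-4894 + 65/54) + 2843 = -264211/54 + 2843 = -110689/54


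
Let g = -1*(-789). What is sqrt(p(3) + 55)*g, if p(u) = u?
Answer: 789*sqrt(58) ≈ 6008.8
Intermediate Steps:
g = 789
sqrt(p(3) + 55)*g = sqrt(3 + 55)*789 = sqrt(58)*789 = 789*sqrt(58)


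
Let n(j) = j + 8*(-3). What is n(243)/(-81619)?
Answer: -219/81619 ≈ -0.0026832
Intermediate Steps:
n(j) = -24 + j (n(j) = j - 24 = -24 + j)
n(243)/(-81619) = (-24 + 243)/(-81619) = 219*(-1/81619) = -219/81619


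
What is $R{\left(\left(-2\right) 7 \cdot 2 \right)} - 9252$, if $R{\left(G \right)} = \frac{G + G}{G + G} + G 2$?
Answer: $-9307$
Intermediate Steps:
$R{\left(G \right)} = 1 + 2 G$ ($R{\left(G \right)} = \frac{2 G}{2 G} + 2 G = 2 G \frac{1}{2 G} + 2 G = 1 + 2 G$)
$R{\left(\left(-2\right) 7 \cdot 2 \right)} - 9252 = \left(1 + 2 \left(-2\right) 7 \cdot 2\right) - 9252 = \left(1 + 2 \left(\left(-14\right) 2\right)\right) - 9252 = \left(1 + 2 \left(-28\right)\right) - 9252 = \left(1 - 56\right) - 9252 = -55 - 9252 = -9307$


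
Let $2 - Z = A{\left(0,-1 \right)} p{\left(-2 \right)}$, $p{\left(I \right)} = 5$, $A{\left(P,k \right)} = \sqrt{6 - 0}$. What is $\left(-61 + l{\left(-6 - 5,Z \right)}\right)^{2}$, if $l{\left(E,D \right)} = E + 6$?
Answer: $4356$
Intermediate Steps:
$A{\left(P,k \right)} = \sqrt{6}$ ($A{\left(P,k \right)} = \sqrt{6 + \left(-5 + 5\right)} = \sqrt{6 + 0} = \sqrt{6}$)
$Z = 2 - 5 \sqrt{6}$ ($Z = 2 - \sqrt{6} \cdot 5 = 2 - 5 \sqrt{6} \approx -10.247$)
$l{\left(E,D \right)} = 6 + E$
$\left(-61 + l{\left(-6 - 5,Z \right)}\right)^{2} = \left(-61 + \left(6 - 11\right)\right)^{2} = \left(-61 - 5\right)^{2} = \left(-66\right)^{2} = 4356$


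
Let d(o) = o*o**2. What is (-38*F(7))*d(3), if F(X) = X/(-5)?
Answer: 7182/5 ≈ 1436.4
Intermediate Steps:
d(o) = o**3
F(X) = -X/5 (F(X) = X*(-1/5) = -X/5)
(-38*F(7))*d(3) = -(-38)*7/5*3**3 = -38*(-7/5)*27 = (266/5)*27 = 7182/5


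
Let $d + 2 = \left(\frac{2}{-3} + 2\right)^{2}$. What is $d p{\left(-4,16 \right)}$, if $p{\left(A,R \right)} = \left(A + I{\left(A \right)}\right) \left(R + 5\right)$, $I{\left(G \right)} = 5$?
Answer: $- \frac{14}{3} \approx -4.6667$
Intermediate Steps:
$p{\left(A,R \right)} = \left(5 + A\right) \left(5 + R\right)$ ($p{\left(A,R \right)} = \left(A + 5\right) \left(R + 5\right) = \left(5 + A\right) \left(5 + R\right)$)
$d = - \frac{2}{9}$ ($d = -2 + \left(\frac{2}{-3} + 2\right)^{2} = -2 + \left(2 \left(- \frac{1}{3}\right) + 2\right)^{2} = -2 + \left(- \frac{2}{3} + 2\right)^{2} = -2 + \left(\frac{4}{3}\right)^{2} = -2 + \frac{16}{9} = - \frac{2}{9} \approx -0.22222$)
$d p{\left(-4,16 \right)} = - \frac{2 \left(25 + 5 \left(-4\right) + 5 \cdot 16 - 64\right)}{9} = - \frac{2 \left(25 - 20 + 80 - 64\right)}{9} = \left(- \frac{2}{9}\right) 21 = - \frac{14}{3}$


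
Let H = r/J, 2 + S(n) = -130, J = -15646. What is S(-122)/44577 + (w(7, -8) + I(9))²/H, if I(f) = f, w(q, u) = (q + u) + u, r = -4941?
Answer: -44/14859 ≈ -0.0029612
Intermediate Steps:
S(n) = -132 (S(n) = -2 - 130 = -132)
w(q, u) = q + 2*u
H = 4941/15646 (H = -4941/(-15646) = -4941*(-1/15646) = 4941/15646 ≈ 0.31580)
S(-122)/44577 + (w(7, -8) + I(9))²/H = -132/44577 + ((7 + 2*(-8)) + 9)²/(4941/15646) = -132*1/44577 + ((7 - 16) + 9)²*(15646/4941) = -44/14859 + (-9 + 9)²*(15646/4941) = -44/14859 + 0²*(15646/4941) = -44/14859 + 0*(15646/4941) = -44/14859 + 0 = -44/14859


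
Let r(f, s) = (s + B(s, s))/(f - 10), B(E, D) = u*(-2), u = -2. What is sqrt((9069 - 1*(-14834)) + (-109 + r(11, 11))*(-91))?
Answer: sqrt(32457) ≈ 180.16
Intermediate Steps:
B(E, D) = 4 (B(E, D) = -2*(-2) = 4)
r(f, s) = (4 + s)/(-10 + f) (r(f, s) = (s + 4)/(f - 10) = (4 + s)/(-10 + f))
sqrt((9069 - 1*(-14834)) + (-109 + r(11, 11))*(-91)) = sqrt((9069 - 1*(-14834)) + (-109 + (4 + 11)/(-10 + 11))*(-91)) = sqrt((9069 + 14834) + (-109 + 15/1)*(-91)) = sqrt(23903 + (-109 + 1*15)*(-91)) = sqrt(23903 + (-109 + 15)*(-91)) = sqrt(23903 - 94*(-91)) = sqrt(23903 + 8554) = sqrt(32457)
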